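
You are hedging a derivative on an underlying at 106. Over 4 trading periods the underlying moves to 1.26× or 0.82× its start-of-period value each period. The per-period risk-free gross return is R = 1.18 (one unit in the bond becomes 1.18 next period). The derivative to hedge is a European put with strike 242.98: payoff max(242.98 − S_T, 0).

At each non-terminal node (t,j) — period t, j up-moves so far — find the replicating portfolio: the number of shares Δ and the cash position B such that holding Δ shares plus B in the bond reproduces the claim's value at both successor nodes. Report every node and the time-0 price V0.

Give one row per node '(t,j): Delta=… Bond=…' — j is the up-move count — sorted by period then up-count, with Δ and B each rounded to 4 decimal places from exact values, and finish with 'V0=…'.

(0,0): Delta=-0.8271 Bond=112.5907
(1,0): Delta=-1.0000 Bond=147.8851
(1,1): Delta=-0.8021 Bond=129.5174
(2,0): Delta=-1.0000 Bond=174.5045
(2,1): Delta=-1.0000 Bond=174.5045
(2,2): Delta=-0.7735 Bond=148.0142
(3,0): Delta=-1.0000 Bond=205.9153
(3,1): Delta=-1.0000 Bond=205.9153
(3,2): Delta=-1.0000 Bond=205.9153
(3,3): Delta=-0.7407 Bond=167.7104
V0=24.9177

Risk-neutral probability p* = (R−d)/(u−d) = (1.18−0.82)/(1.26−0.82) = 0.8182.
Terminal payoffs: V(4,0)=195.0551, V(4,1)=169.3393, V(4,2)=129.8248, V(4,3)=69.1073, V(4,4)=0.0000
(3,0): S=58.4450. Δ = (V_up−V_dn)/(S_up−S_dn) = (169.3393−195.0551)/(73.6407−47.9249) = -1.0000. V = [p*·169.3393 + (1−p*)·195.0551]/1.18 = 147.4702. B = V − Δ·S = 205.9153.
(3,1): S=89.8057. Δ = (V_up−V_dn)/(S_up−S_dn) = (129.8248−169.3393)/(113.1552−73.6407) = -1.0000. V = [p*·129.8248 + (1−p*)·169.3393]/1.18 = 116.1095. B = V − Δ·S = 205.9153.
(3,2): S=137.9942. Δ = (V_up−V_dn)/(S_up−S_dn) = (69.1073−129.8248)/(173.8727−113.1552) = -1.0000. V = [p*·69.1073 + (1−p*)·129.8248]/1.18 = 67.9211. B = V − Δ·S = 205.9153.
(3,3): S=212.0399. Δ = (V_up−V_dn)/(S_up−S_dn) = (0.0000−69.1073)/(267.1702−173.8727) = -0.7407. V = [p*·0.0000 + (1−p*)·69.1073]/1.18 = 10.6483. B = V − Δ·S = 167.7104.
(2,0): S=71.2744. Δ = (V_up−V_dn)/(S_up−S_dn) = (116.1095−147.4702)/(89.8057−58.4450) = -1.0000. V = [p*·116.1095 + (1−p*)·147.4702]/1.18 = 103.2301. B = V − Δ·S = 174.5045.
(2,1): S=109.5192. Δ = (V_up−V_dn)/(S_up−S_dn) = (67.9211−116.1095)/(137.9942−89.8057) = -1.0000. V = [p*·67.9211 + (1−p*)·116.1095]/1.18 = 64.9853. B = V − Δ·S = 174.5045.
(2,2): S=168.2856. Δ = (V_up−V_dn)/(S_up−S_dn) = (10.6483−67.9211)/(212.0399−137.9942) = -0.7735. V = [p*·10.6483 + (1−p*)·67.9211]/1.18 = 17.8487. B = V − Δ·S = 148.0142.
(1,0): S=86.9200. Δ = (V_up−V_dn)/(S_up−S_dn) = (64.9853−103.2301)/(109.5192−71.2744) = -1.0000. V = [p*·64.9853 + (1−p*)·103.2301]/1.18 = 60.9651. B = V − Δ·S = 147.8851.
(1,1): S=133.5600. Δ = (V_up−V_dn)/(S_up−S_dn) = (17.8487−64.9853)/(168.2856−109.5192) = -0.8021. V = [p*·17.8487 + (1−p*)·64.9853]/1.18 = 22.3890. B = V − Δ·S = 129.5174.
(0,0): S=106.0000. Δ = (V_up−V_dn)/(S_up−S_dn) = (22.3890−60.9651)/(133.5600−86.9200) = -0.8271. V = [p*·22.3890 + (1−p*)·60.9651]/1.18 = 24.9177. B = V − Δ·S = 112.5907.
Check: Δ(0,0)·S0 + B(0,0) = 24.9177 = V0.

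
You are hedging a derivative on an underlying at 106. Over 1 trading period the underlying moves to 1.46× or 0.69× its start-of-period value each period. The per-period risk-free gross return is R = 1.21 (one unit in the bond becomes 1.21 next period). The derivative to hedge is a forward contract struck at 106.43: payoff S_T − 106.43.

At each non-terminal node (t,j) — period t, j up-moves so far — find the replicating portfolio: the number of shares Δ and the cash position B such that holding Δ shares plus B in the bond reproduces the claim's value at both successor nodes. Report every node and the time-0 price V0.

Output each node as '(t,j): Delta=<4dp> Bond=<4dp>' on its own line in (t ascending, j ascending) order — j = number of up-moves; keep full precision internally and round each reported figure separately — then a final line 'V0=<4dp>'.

(0,0): Delta=1.0000 Bond=-87.9587
V0=18.0413

No-arbitrage ⇒ martingale measure with p* = (R−d)/(u−d) = 0.6753.
Payoff layer (t=1): V(1,0)=-33.2900, V(1,1)=48.3300
(0,0): S=106.0000. Δ = (V_up−V_dn)/(S_up−S_dn) = (48.3300−-33.2900)/(154.7600−73.1400) = 1.0000. V = [p*·48.3300 + (1−p*)·-33.2900]/1.21 = 18.0413. B = V − Δ·S = -87.9587.
Check: Δ(0,0)·S0 + B(0,0) = 18.0413 = V0.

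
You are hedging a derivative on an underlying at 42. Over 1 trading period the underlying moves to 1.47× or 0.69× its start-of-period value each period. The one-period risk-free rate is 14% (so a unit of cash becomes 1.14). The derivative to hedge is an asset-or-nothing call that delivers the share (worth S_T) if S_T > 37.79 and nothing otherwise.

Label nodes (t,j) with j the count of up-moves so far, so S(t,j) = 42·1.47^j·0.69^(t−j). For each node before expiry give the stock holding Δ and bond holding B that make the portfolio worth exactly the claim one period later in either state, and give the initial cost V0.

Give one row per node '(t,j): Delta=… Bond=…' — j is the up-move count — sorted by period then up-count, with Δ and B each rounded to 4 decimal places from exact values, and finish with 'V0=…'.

Under the risk-neutral measure, an up-move has probability p* = (R−d)/(u−d) = 0.5769 and values discount at R = 1.14.
At expiry t=1: V(1,0)=0.0000, V(1,1)=61.7400
Node (0,0) S=42.0000: V=(p*·61.7400+(1−p*)·0.0000)/1.14=31.2449; Δ=(61.7400−0.0000)/(61.7400−28.9800)=1.8846; B=V−Δ·S=-47.9089
Self-financing check: at every node Δ·S+B equals the discounted successor values.

(0,0): Delta=1.8846 Bond=-47.9089
V0=31.2449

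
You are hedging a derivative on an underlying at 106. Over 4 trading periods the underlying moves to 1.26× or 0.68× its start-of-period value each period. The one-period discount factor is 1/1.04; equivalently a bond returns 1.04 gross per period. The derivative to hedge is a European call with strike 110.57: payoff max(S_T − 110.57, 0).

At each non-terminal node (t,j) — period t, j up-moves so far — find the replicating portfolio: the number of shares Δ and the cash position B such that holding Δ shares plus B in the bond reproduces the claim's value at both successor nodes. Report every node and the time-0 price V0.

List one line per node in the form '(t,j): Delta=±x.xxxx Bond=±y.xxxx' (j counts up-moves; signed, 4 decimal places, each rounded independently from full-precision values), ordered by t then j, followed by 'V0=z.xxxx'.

(0,0): Delta=0.6383 Bond=-37.3707
(1,0): Delta=0.2864 Bond=-13.4986
(1,1): Delta=0.7544 Bond=-54.3676
(2,0): Delta=0.0000 Bond=0.0000
(2,1): Delta=0.3809 Bond=-22.6177
(2,2): Delta=0.8776 Bond=-77.2739
(3,0): Delta=0.0000 Bond=0.0000
(3,1): Delta=0.0000 Bond=0.0000
(3,2): Delta=0.5065 Bond=-37.8973
(3,3): Delta=1.0000 Bond=-106.3173
V0=30.2938

The replicating-portfolio and risk-neutral prices coincide; use p* = (1.04−0.68)/(1.26−0.68) = 0.6207 for the latter.
Terminal payoffs: V(4,0)=0.0000, V(4,1)=0.0000, V(4,2)=0.0000, V(4,3)=33.6171, V(4,4)=156.6002
  t=3,j=0: stock 33.3298 → up 41.9955 (V=0.0000), down 22.6643 (V=0.0000). Price 0.0000; hedge Δ=0.0000, bond B=0.0000.
  t=3,j=1: stock 61.7581 → up 77.8153 (V=0.0000), down 41.9955 (V=0.0000). Price 0.0000; hedge Δ=0.0000, bond B=0.0000.
  t=3,j=2: stock 114.4342 → up 144.1871 (V=33.6171), down 77.8153 (V=0.0000). Price 20.0633; hedge Δ=0.5065, bond B=-37.8973.
  t=3,j=3: stock 212.0399 → up 267.1702 (V=156.6002), down 144.1871 (V=33.6171). Price 105.7225; hedge Δ=1.0000, bond B=-106.3173.
  t=2,j=0: stock 49.0144 → up 61.7581 (V=0.0000), down 33.3298 (V=0.0000). Price 0.0000; hedge Δ=0.0000, bond B=0.0000.
  t=2,j=1: stock 90.8208 → up 114.4342 (V=20.0633), down 61.7581 (V=0.0000). Price 11.9741; hedge Δ=0.3809, bond B=-22.6177.
  t=2,j=2: stock 168.2856 → up 212.0399 (V=105.7225), down 114.4342 (V=20.0633). Price 70.4145; hedge Δ=0.8776, bond B=-77.2739.
  t=1,j=0: stock 72.0800 → up 90.8208 (V=11.9741), down 49.0144 (V=0.0000). Price 7.1463; hedge Δ=0.2864, bond B=-13.4986.
  t=1,j=1: stock 133.5600 → up 168.2856 (V=70.4145), down 90.8208 (V=11.9741). Price 46.3918; hedge Δ=0.7544, bond B=-54.3676.
  t=0,j=0: stock 106.0000 → up 133.5600 (V=46.3918), down 72.0800 (V=7.1463). Price 30.2938; hedge Δ=0.6383, bond B=-37.3707.
Self-financing check: at every node Δ·S+B equals the discounted successor values.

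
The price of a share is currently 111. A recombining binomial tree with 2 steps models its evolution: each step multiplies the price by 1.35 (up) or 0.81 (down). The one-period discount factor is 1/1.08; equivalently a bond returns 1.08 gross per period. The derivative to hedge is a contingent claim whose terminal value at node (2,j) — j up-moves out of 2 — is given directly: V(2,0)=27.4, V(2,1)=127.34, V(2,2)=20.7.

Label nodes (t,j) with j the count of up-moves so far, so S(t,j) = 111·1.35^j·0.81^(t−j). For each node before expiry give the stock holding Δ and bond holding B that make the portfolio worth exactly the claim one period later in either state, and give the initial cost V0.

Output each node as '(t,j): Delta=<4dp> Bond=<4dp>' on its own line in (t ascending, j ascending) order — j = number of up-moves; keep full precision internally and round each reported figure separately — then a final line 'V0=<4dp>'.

(0,0): Delta=-0.0517 Bond=70.6404
(1,0): Delta=2.0584 Bond=-113.4352
(1,1): Delta=-1.3179 Bond=266.0185
V0=64.8963

The replicating-portfolio and risk-neutral prices coincide; use p* = (1.08−0.81)/(1.35−0.81) = 0.5000 for the latter.
Terminal values V(2,·): V(2,0)=27.4000, V(2,1)=127.3400, V(2,2)=20.7000
  t=1,j=0: stock 89.9100 → up 121.3785 (V=127.3400), down 72.8271 (V=27.4000). Price 71.6389; hedge Δ=2.0584, bond B=-113.4352.
  t=1,j=1: stock 149.8500 → up 202.2975 (V=20.7000), down 121.3785 (V=127.3400). Price 68.5370; hedge Δ=-1.3179, bond B=266.0185.
  t=0,j=0: stock 111.0000 → up 149.8500 (V=68.5370), down 89.9100 (V=71.6389). Price 64.8963; hedge Δ=-0.0517, bond B=70.6404.
Each (Δ,B) replicates both successor values, so the strategy is self-financing and V0 is arbitrage-free.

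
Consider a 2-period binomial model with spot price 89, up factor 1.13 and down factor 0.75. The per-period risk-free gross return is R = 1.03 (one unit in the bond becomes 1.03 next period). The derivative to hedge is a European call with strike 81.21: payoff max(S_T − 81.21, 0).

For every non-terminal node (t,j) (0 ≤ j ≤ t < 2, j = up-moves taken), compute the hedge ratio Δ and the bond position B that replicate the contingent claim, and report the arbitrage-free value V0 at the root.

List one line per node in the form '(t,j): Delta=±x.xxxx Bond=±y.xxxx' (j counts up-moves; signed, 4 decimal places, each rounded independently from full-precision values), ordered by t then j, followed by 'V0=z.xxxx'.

(0,0): Delta=0.6861 Bond=-44.4610
(1,0): Delta=0.0000 Bond=0.0000
(1,1): Delta=0.8487 Bond=-62.1502
V0=16.5988

Under the risk-neutral measure, an up-move has probability p* = (R−d)/(u−d) = 0.7368 and values discount at R = 1.03.
Terminal payoffs: V(2,0)=0.0000, V(2,1)=0.0000, V(2,2)=32.4341
  t=1,j=0: stock 66.7500 → up 75.4275 (V=0.0000), down 50.0625 (V=0.0000). Price 0.0000; hedge Δ=0.0000, bond B=0.0000.
  t=1,j=1: stock 100.5700 → up 113.6441 (V=32.4341), down 75.4275 (V=0.0000). Price 23.2027; hedge Δ=0.8487, bond B=-62.1502.
  t=0,j=0: stock 89.0000 → up 100.5700 (V=23.2027), down 66.7500 (V=0.0000). Price 16.5988; hedge Δ=0.6861, bond B=-44.4610.
Check: Δ(0,0)·S0 + B(0,0) = 16.5988 = V0.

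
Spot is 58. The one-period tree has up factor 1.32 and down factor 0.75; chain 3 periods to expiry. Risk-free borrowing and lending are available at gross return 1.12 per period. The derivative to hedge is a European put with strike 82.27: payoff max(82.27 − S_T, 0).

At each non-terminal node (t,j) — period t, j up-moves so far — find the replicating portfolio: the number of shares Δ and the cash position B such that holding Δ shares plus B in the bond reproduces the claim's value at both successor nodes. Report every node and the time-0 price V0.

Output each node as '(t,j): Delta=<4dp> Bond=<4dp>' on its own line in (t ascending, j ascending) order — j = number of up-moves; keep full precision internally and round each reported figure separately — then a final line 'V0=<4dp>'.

(0,0): Delta=-0.4805 Bond=38.3816
(1,0): Delta=-1.0000 Bond=65.5851
(1,1): Delta=-0.3210 Bond=30.7725
(2,0): Delta=-1.0000 Bond=73.4554
(2,1): Delta=-1.0000 Bond=73.4554
(2,2): Delta=-0.1124 Bond=13.3894
V0=10.5119

Under the risk-neutral measure, an up-move has probability p* = (R−d)/(u−d) = 0.6491 and values discount at R = 1.12.
Terminal values V(3,·): V(3,0)=57.8012, V(3,1)=39.2050, V(3,2)=6.4756, V(3,3)=0.0000
Node (2,0) S=32.6250: V=(p*·39.2050+(1−p*)·57.8012)/1.12=40.8304; Δ=(39.2050−57.8012)/(43.0650−24.4688)=-1.0000; B=V−Δ·S=73.4554
Node (2,1) S=57.4200: V=(p*·6.4756+(1−p*)·39.2050)/1.12=16.0354; Δ=(6.4756−39.2050)/(75.7944−43.0650)=-1.0000; B=V−Δ·S=73.4554
Node (2,2) S=101.0592: V=(p*·0.0000+(1−p*)·6.4756)/1.12=2.0287; Δ=(0.0000−6.4756)/(133.3981−75.7944)=-0.1124; B=V−Δ·S=13.3894
Node (1,0) S=43.5000: V=(p*·16.0354+(1−p*)·40.8304)/1.12=22.0851; Δ=(16.0354−40.8304)/(57.4200−32.6250)=-1.0000; B=V−Δ·S=65.5851
Node (1,1) S=76.5600: V=(p*·2.0287+(1−p*)·16.0354)/1.12=6.1994; Δ=(2.0287−16.0354)/(101.0592−57.4200)=-0.3210; B=V−Δ·S=30.7725
Node (0,0) S=58.0000: V=(p*·6.1994+(1−p*)·22.0851)/1.12=10.5119; Δ=(6.1994−22.0851)/(76.5600−43.5000)=-0.4805; B=V−Δ·S=38.3816
Self-financing check: at every node Δ·S+B equals the discounted successor values.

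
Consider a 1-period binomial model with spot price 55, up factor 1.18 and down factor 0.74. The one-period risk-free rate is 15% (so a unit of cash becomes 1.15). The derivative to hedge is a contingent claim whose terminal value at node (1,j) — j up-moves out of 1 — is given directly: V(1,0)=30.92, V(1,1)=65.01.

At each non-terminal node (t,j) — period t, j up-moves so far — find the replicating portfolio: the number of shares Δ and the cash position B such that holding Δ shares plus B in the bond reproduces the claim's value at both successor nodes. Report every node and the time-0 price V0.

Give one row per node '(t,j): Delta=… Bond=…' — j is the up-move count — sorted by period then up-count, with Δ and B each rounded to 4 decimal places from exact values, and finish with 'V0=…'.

(0,0): Delta=1.4087 Bond=-22.9680
V0=54.5093

Since d<R<u, set p* = (R−d)/(u−d) = 0.9318; price each node as the discounted p*-expectation of its children.
Terminal payoffs: V(1,0)=30.9200, V(1,1)=65.0100
  t=0,j=0: stock 55.0000 → up 64.9000 (V=65.0100), down 40.7000 (V=30.9200). Price 54.5093; hedge Δ=1.4087, bond B=-22.9680.
Each (Δ,B) replicates both successor values, so the strategy is self-financing and V0 is arbitrage-free.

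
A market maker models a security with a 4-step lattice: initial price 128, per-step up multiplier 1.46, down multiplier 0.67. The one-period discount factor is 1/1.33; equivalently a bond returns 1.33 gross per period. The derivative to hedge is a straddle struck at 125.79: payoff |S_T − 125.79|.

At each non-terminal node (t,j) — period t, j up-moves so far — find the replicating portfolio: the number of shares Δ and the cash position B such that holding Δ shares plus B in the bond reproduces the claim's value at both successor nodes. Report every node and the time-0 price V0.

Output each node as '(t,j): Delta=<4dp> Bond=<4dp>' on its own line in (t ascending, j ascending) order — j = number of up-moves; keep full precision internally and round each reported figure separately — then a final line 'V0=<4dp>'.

No-arbitrage ⇒ martingale measure with p* = (R−d)/(u−d) = 0.8354.
Terminal values V(4,·): V(4,0)=99.9966, V(4,1)=69.5834, V(4,2)=3.3100, V(4,3)=141.1068, V(4,4)=455.8060
(3,0): S=38.4977. Δ = (V_up−V_dn)/(S_up−S_dn) = (69.5834−99.9966)/(56.2066−25.7934) = -1.0000. V = [p*·69.5834 + (1−p*)·99.9966]/1.33 = 56.0813. B = V − Δ·S = 94.5789.
(3,1): S=83.8904. Δ = (V_up−V_dn)/(S_up−S_dn) = (3.3100−69.5834)/(122.4800−56.2066) = -1.0000. V = [p*·3.3100 + (1−p*)·69.5834]/1.33 = 10.6885. B = V − Δ·S = 94.5789.
(3,2): S=182.8060. Δ = (V_up−V_dn)/(S_up−S_dn) = (141.1068−3.3100)/(266.8968−122.4800) = 0.9542. V = [p*·141.1068 + (1−p*)·3.3100]/1.33 = 89.0461. B = V − Δ·S = -85.3802.
(3,3): S=398.3534. Δ = (V_up−V_dn)/(S_up−S_dn) = (455.8060−141.1068)/(581.5960−266.8968) = 1.0000. V = [p*·455.8060 + (1−p*)·141.1068]/1.33 = 303.7745. B = V − Δ·S = -94.5789.
(2,0): S=57.4592. Δ = (V_up−V_dn)/(S_up−S_dn) = (10.6885−56.0813)/(83.8904−38.4977) = -1.0000. V = [p*·10.6885 + (1−p*)·56.0813]/1.33 = 13.6528. B = V − Δ·S = 71.1120.
(2,1): S=125.2096. Δ = (V_up−V_dn)/(S_up−S_dn) = (89.0461−10.6885)/(182.8060−83.8904) = 0.7922. V = [p*·89.0461 + (1−p*)·10.6885]/1.33 = 57.2570. B = V − Δ·S = -41.9298.
(2,2): S=272.8448. Δ = (V_up−V_dn)/(S_up−S_dn) = (303.7745−89.0461)/(398.3534−182.8060) = 0.9962. V = [p*·303.7745 + (1−p*)·89.0461]/1.33 = 201.8342. B = V − Δ·S = -69.9739.
(1,0): S=85.7600. Δ = (V_up−V_dn)/(S_up−S_dn) = (57.2570−13.6528)/(125.2096−57.4592) = 0.6436. V = [p*·57.2570 + (1−p*)·13.6528]/1.33 = 37.6554. B = V − Δ·S = -17.5399.
(1,1): S=186.8800. Δ = (V_up−V_dn)/(S_up−S_dn) = (201.8342−57.2570)/(272.8448−125.2096) = 0.9793. V = [p*·201.8342 + (1−p*)·57.2570]/1.33 = 133.8669. B = V − Δ·S = -49.1421.
(0,0): S=128.0000. Δ = (V_up−V_dn)/(S_up−S_dn) = (133.8669−37.6554)/(186.8800−85.7600) = 0.9515. V = [p*·133.8669 + (1−p*)·37.6554]/1.33 = 88.7478. B = V − Δ·S = -33.0389.
Root portfolio cost Δ·128+B reproduces V0=88.7478.

(0,0): Delta=0.9515 Bond=-33.0389
(1,0): Delta=0.6436 Bond=-17.5399
(1,1): Delta=0.9793 Bond=-49.1421
(2,0): Delta=-1.0000 Bond=71.1120
(2,1): Delta=0.7922 Bond=-41.9298
(2,2): Delta=0.9962 Bond=-69.9739
(3,0): Delta=-1.0000 Bond=94.5789
(3,1): Delta=-1.0000 Bond=94.5789
(3,2): Delta=0.9542 Bond=-85.3802
(3,3): Delta=1.0000 Bond=-94.5789
V0=88.7478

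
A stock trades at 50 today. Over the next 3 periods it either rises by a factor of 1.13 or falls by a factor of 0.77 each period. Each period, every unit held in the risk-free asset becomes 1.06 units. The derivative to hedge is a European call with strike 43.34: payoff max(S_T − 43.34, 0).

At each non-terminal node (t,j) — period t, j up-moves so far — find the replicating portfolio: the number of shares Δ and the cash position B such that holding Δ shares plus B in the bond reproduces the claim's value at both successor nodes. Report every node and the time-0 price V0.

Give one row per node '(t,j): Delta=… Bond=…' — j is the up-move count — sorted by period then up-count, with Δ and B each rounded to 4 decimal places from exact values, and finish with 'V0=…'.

Since d<R<u, set p* = (R−d)/(u−d) = 0.8056; price each node as the discounted p*-expectation of its children.
Terminal payoffs: V(3,0)=0.0000, V(3,1)=0.0000, V(3,2)=5.8206, V(3,3)=28.8048
(2,0): S=29.6450. Δ = (V_up−V_dn)/(S_up−S_dn) = (0.0000−0.0000)/(33.4988−22.8267) = 0.0000. V = [p*·0.0000 + (1−p*)·0.0000]/1.06 = 0.0000. B = V − Δ·S = 0.0000.
(2,1): S=43.5050. Δ = (V_up−V_dn)/(S_up−S_dn) = (5.8206−0.0000)/(49.1606−33.4988) = 0.3716. V = [p*·5.8206 + (1−p*)·0.0000]/1.06 = 4.4234. B = V − Δ·S = -11.7450.
(2,2): S=63.8450. Δ = (V_up−V_dn)/(S_up−S_dn) = (28.8048−5.8206)/(72.1448−49.1606) = 1.0000. V = [p*·28.8048 + (1−p*)·5.8206]/1.06 = 22.9582. B = V − Δ·S = -40.8868.
(1,0): S=38.5000. Δ = (V_up−V_dn)/(S_up−S_dn) = (4.4234−0.0000)/(43.5050−29.6450) = 0.3192. V = [p*·4.4234 + (1−p*)·0.0000]/1.06 = 3.3616. B = V − Δ·S = -8.9257.
(1,1): S=56.5000. Δ = (V_up−V_dn)/(S_up−S_dn) = (22.9582−4.4234)/(63.8450−43.5050) = 0.9112. V = [p*·22.9582 + (1−p*)·4.4234]/1.06 = 18.2587. B = V − Δ·S = -33.2267.
(0,0): S=50.0000. Δ = (V_up−V_dn)/(S_up−S_dn) = (18.2587−3.3616)/(56.5000−38.5000) = 0.8276. V = [p*·18.2587 + (1−p*)·3.3616]/1.06 = 14.4925. B = V − Δ·S = -26.8882.
Check: Δ(0,0)·S0 + B(0,0) = 14.4925 = V0.

(0,0): Delta=0.8276 Bond=-26.8882
(1,0): Delta=0.3192 Bond=-8.9257
(1,1): Delta=0.9112 Bond=-33.2267
(2,0): Delta=0.0000 Bond=0.0000
(2,1): Delta=0.3716 Bond=-11.7450
(2,2): Delta=1.0000 Bond=-40.8868
V0=14.4925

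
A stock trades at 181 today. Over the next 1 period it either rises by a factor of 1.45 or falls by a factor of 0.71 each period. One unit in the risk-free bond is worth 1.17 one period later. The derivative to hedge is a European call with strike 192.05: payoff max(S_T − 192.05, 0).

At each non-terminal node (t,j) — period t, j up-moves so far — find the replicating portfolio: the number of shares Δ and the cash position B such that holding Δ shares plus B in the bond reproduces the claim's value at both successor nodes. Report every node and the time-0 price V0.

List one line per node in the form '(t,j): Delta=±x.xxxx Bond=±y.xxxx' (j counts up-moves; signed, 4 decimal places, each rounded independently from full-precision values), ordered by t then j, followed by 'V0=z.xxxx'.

(0,0): Delta=0.5256 Bond=-57.7316
V0=37.4036

Since d<R<u, set p* = (R−d)/(u−d) = 0.6216; price each node as the discounted p*-expectation of its children.
Terminal values V(1,·): V(1,0)=0.0000, V(1,1)=70.4000
  t=0,j=0: stock 181.0000 → up 262.4500 (V=70.4000), down 128.5100 (V=0.0000). Price 37.4036; hedge Δ=0.5256, bond B=-57.7316.
Root portfolio cost Δ·181+B reproduces V0=37.4036.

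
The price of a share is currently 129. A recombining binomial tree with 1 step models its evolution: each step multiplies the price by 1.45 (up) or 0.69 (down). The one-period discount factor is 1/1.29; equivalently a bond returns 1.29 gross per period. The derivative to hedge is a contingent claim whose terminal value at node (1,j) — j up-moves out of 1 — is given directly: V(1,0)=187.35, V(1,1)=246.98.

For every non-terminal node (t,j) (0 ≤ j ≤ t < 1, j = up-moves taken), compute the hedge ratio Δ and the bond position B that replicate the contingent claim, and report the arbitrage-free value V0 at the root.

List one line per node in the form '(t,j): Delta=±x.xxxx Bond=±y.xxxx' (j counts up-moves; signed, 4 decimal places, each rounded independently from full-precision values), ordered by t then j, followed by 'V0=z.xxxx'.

Risk-neutral probability p* = (R−d)/(u−d) = (1.29−0.69)/(1.45−0.69) = 0.7895.
Payoff layer (t=1): V(1,0)=187.3500, V(1,1)=246.9800
Node (0,0) S=129.0000: V=(p*·246.9800+(1−p*)·187.3500)/1.29=181.7258; Δ=(246.9800−187.3500)/(187.0500−89.0100)=0.6082; B=V−Δ·S=103.2653
Each (Δ,B) replicates both successor values, so the strategy is self-financing and V0 is arbitrage-free.

(0,0): Delta=0.6082 Bond=103.2653
V0=181.7258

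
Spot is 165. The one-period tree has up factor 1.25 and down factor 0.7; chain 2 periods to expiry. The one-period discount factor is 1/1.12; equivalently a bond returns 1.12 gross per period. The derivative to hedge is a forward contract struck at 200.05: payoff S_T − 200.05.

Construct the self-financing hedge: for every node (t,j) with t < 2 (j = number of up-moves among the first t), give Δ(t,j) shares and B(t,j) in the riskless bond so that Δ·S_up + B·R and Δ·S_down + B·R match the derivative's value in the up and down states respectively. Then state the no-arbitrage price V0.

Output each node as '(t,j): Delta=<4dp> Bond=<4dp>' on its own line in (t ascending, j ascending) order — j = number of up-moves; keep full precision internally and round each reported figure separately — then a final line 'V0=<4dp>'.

Risk-neutral probability p* = (R−d)/(u−d) = (1.12−0.7)/(1.25−0.7) = 0.7636.
Terminal values V(2,·): V(2,0)=-119.2000, V(2,1)=-55.6750, V(2,2)=57.7625
  t=1,j=0: stock 115.5000 → up 144.3750 (V=-55.6750), down 80.8500 (V=-119.2000). Price -63.1161; hedge Δ=1.0000, bond B=-178.6161.
  t=1,j=1: stock 206.2500 → up 257.8125 (V=57.7625), down 144.3750 (V=-55.6750). Price 27.6339; hedge Δ=1.0000, bond B=-178.6161.
  t=0,j=0: stock 165.0000 → up 206.2500 (V=27.6339), down 115.5000 (V=-63.1161). Price 5.5214; hedge Δ=1.0000, bond B=-159.4786.
Self-financing check: at every node Δ·S+B equals the discounted successor values.

(0,0): Delta=1.0000 Bond=-159.4786
(1,0): Delta=1.0000 Bond=-178.6161
(1,1): Delta=1.0000 Bond=-178.6161
V0=5.5214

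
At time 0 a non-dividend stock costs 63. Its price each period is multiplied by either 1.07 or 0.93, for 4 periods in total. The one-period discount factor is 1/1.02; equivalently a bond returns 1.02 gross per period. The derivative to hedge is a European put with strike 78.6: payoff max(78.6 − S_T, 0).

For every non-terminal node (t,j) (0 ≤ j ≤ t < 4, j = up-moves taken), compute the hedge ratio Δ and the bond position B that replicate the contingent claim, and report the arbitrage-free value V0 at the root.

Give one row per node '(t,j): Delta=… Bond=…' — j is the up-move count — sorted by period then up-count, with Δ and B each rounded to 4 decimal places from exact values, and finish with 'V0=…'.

Under the risk-neutral measure, an up-move has probability p* = (R−d)/(u−d) = 0.6429 and values discount at R = 1.02.
Terminal values V(4,·): V(4,0)=31.4727, V(4,1)=24.3783, V(4,2)=16.2159, V(4,3)=6.8247, V(4,4)=0.0000
Node (3,0) S=50.6745: V=(p*·24.3783+(1−p*)·31.4727)/1.02=26.3843; Δ=(24.3783−31.4727)/(54.2217−47.1273)=-1.0000; B=V−Δ·S=77.0588
Node (3,1) S=58.3029: V=(p*·16.2159+(1−p*)·24.3783)/1.02=18.7559; Δ=(16.2159−24.3783)/(62.3841−54.2217)=-1.0000; B=V−Δ·S=77.0588
Node (3,2) S=67.0797: V=(p*·6.8247+(1−p*)·16.2159)/1.02=9.9791; Δ=(6.8247−16.2159)/(71.7753−62.3841)=-1.0000; B=V−Δ·S=77.0588
Node (3,3) S=77.1777: V=(p*·0.0000+(1−p*)·6.8247)/1.02=2.3896; Δ=(0.0000−6.8247)/(82.5801−71.7753)=-0.6316; B=V−Δ·S=51.1377
Node (2,0) S=54.4887: V=(p*·18.7559+(1−p*)·26.3843)/1.02=21.0592; Δ=(18.7559−26.3843)/(58.3029−50.6745)=-1.0000; B=V−Δ·S=75.5479
Node (2,1) S=62.6913: V=(p*·9.9791+(1−p*)·18.7559)/1.02=12.8566; Δ=(9.9791−18.7559)/(67.0797−58.3029)=-1.0000; B=V−Δ·S=75.5479
Node (2,2) S=72.1287: V=(p*·2.3896+(1−p*)·9.9791)/1.02=5.0002; Δ=(2.3896−9.9791)/(77.1777−67.0797)=-0.7516; B=V−Δ·S=59.2110
Node (1,0) S=58.5900: V=(p*·12.8566+(1−p*)·21.0592)/1.02=15.4765; Δ=(12.8566−21.0592)/(62.6913−54.4887)=-1.0000; B=V−Δ·S=74.0665
Node (1,1) S=67.4100: V=(p*·5.0002+(1−p*)·12.8566)/1.02=7.6530; Δ=(5.0002−12.8566)/(72.1287−62.6913)=-0.8325; B=V−Δ·S=63.7702
Node (0,0) S=63.0000: V=(p*·7.6530+(1−p*)·15.4765)/1.02=10.2422; Δ=(7.6530−15.4765)/(67.4100−58.5900)=-0.8870; B=V−Δ·S=66.1250
Each (Δ,B) replicates both successor values, so the strategy is self-financing and V0 is arbitrage-free.

(0,0): Delta=-0.8870 Bond=66.1250
(1,0): Delta=-1.0000 Bond=74.0665
(1,1): Delta=-0.8325 Bond=63.7702
(2,0): Delta=-1.0000 Bond=75.5479
(2,1): Delta=-1.0000 Bond=75.5479
(2,2): Delta=-0.7516 Bond=59.2110
(3,0): Delta=-1.0000 Bond=77.0588
(3,1): Delta=-1.0000 Bond=77.0588
(3,2): Delta=-1.0000 Bond=77.0588
(3,3): Delta=-0.6316 Bond=51.1377
V0=10.2422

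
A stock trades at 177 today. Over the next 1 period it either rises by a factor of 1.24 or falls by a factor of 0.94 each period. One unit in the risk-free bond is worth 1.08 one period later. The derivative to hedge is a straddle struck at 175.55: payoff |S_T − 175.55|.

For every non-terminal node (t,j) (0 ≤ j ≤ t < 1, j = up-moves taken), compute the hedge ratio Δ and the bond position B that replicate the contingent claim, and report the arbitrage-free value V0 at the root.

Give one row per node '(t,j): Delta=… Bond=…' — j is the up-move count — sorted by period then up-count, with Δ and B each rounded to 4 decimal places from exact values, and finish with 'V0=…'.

No-arbitrage ⇒ martingale measure with p* = (R−d)/(u−d) = 0.4667.
Payoff layer (t=1): V(1,0)=9.1700, V(1,1)=43.9300
Node (0,0) S=177.0000: V=(p*·43.9300+(1−p*)·9.1700)/1.08=23.5105; Δ=(43.9300−9.1700)/(219.4800−166.3800)=0.6546; B=V−Δ·S=-92.3562
Root portfolio cost Δ·177+B reproduces V0=23.5105.

(0,0): Delta=0.6546 Bond=-92.3562
V0=23.5105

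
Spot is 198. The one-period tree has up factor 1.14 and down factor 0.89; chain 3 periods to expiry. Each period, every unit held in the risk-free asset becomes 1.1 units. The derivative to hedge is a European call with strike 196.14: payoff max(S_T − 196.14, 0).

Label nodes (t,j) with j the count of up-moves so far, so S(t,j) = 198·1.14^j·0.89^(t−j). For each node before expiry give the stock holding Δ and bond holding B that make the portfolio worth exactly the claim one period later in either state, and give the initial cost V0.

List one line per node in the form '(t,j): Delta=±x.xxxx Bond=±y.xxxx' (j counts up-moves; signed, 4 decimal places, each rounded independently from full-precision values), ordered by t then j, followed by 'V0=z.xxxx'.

(0,0): Delta=0.9054 Bond=-127.6152
(1,0): Delta=0.5699 Bond=-81.2487
(1,1): Delta=0.9553 Bond=-151.6392
(2,0): Delta=0.0000 Bond=0.0000
(2,1): Delta=0.6546 Bond=-106.3971
(2,2): Delta=1.0000 Bond=-178.3091
V0=51.6520

The replicating-portfolio and risk-neutral prices coincide; use p* = (1.1−0.89)/(1.14−0.89) = 0.8400 for the latter.
Payoff layer (t=3): V(3,0)=0.0000, V(3,1)=0.0000, V(3,2)=32.8755, V(3,3)=97.2057
(2,0): S=156.8358. Δ = (V_up−V_dn)/(S_up−S_dn) = (0.0000−0.0000)/(178.7928−139.5839) = 0.0000. V = [p*·0.0000 + (1−p*)·0.0000]/1.1 = 0.0000. B = V − Δ·S = 0.0000.
(2,1): S=200.8908. Δ = (V_up−V_dn)/(S_up−S_dn) = (32.8755−0.0000)/(229.0155−178.7928) = 0.6546. V = [p*·32.8755 + (1−p*)·0.0000]/1.1 = 25.1049. B = V − Δ·S = -106.3971.
(2,2): S=257.3208. Δ = (V_up−V_dn)/(S_up−S_dn) = (97.2057−32.8755)/(293.3457−229.0155) = 1.0000. V = [p*·97.2057 + (1−p*)·32.8755]/1.1 = 79.0117. B = V − Δ·S = -178.3091.
(1,0): S=176.2200. Δ = (V_up−V_dn)/(S_up−S_dn) = (25.1049−0.0000)/(200.8908−156.8358) = 0.5699. V = [p*·25.1049 + (1−p*)·0.0000]/1.1 = 19.1710. B = V − Δ·S = -81.2487.
(1,1): S=225.7200. Δ = (V_up−V_dn)/(S_up−S_dn) = (79.0117−25.1049)/(257.3208−200.8908) = 0.9553. V = [p*·79.0117 + (1−p*)·25.1049]/1.1 = 63.9878. B = V − Δ·S = -151.6392.
(0,0): S=198.0000. Δ = (V_up−V_dn)/(S_up−S_dn) = (63.9878−19.1710)/(225.7200−176.2200) = 0.9054. V = [p*·63.9878 + (1−p*)·19.1710]/1.1 = 51.6520. B = V − Δ·S = -127.6152.
Root portfolio cost Δ·198+B reproduces V0=51.6520.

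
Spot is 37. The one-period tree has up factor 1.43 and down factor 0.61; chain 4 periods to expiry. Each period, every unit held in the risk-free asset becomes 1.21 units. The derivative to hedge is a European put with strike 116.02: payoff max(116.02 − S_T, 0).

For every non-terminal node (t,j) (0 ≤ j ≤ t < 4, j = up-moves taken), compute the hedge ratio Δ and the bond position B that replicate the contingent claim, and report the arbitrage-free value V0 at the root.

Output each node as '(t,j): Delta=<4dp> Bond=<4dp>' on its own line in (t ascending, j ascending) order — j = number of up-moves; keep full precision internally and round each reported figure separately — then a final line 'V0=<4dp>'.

(0,0): Delta=-0.7179 Bond=48.8629
(1,0): Delta=-1.0000 Bond=65.4903
(1,1): Delta=-0.6738 Bond=56.7898
(2,0): Delta=-1.0000 Bond=79.2432
(2,1): Delta=-1.0000 Bond=79.2432
(2,2): Delta=-0.6228 Bond=64.8555
(3,0): Delta=-1.0000 Bond=95.8843
(3,1): Delta=-1.0000 Bond=95.8843
(3,2): Delta=-1.0000 Bond=95.8843
(3,3): Delta=-0.5638 Bond=72.0918
V0=22.2993

Since d<R<u, set p* = (R−d)/(u−d) = 0.7317; price each node as the discounted p*-expectation of its children.
At expiry t=4: V(4,0)=110.8970, V(4,1)=104.0104, V(4,2)=87.8664, V(4,3)=50.0206, V(4,4)=0.0000
  t=3,j=0: stock 8.3983 → up 12.0096 (V=104.0104), down 5.1230 (V=110.8970). Price 87.4860; hedge Δ=-1.0000, bond B=95.8843.
  t=3,j=1: stock 19.6878 → up 28.1536 (V=87.8664), down 12.0096 (V=104.0104). Price 76.1965; hedge Δ=-1.0000, bond B=95.8843.
  t=3,j=2: stock 46.1534 → up 65.9994 (V=50.0206), down 28.1536 (V=87.8664). Price 49.7309; hedge Δ=-1.0000, bond B=95.8843.
  t=3,j=3: stock 108.1957 → up 154.7198 (V=0.0000), down 65.9994 (V=50.0206). Price 11.0911; hedge Δ=-0.5638, bond B=72.0918.
  t=2,j=0: stock 13.7677 → up 19.6878 (V=76.1965), down 8.3983 (V=87.4860). Price 65.4755; hedge Δ=-1.0000, bond B=79.2432.
  t=2,j=1: stock 32.2751 → up 46.1534 (V=49.7309), down 19.6878 (V=76.1965). Price 46.9681; hedge Δ=-1.0000, bond B=79.2432.
  t=2,j=2: stock 75.6613 → up 108.1957 (V=11.0911), down 46.1534 (V=49.7309). Price 17.7338; hedge Δ=-0.6228, bond B=64.8555.
  t=1,j=0: stock 22.5700 → up 32.2751 (V=46.9681), down 13.7677 (V=65.4755). Price 42.9203; hedge Δ=-1.0000, bond B=65.4903.
  t=1,j=1: stock 52.9100 → up 75.6613 (V=17.7338), down 32.2751 (V=46.9681). Price 21.1381; hedge Δ=-0.6738, bond B=56.7898.
  t=0,j=0: stock 37.0000 → up 52.9100 (V=21.1381), down 22.5700 (V=42.9203). Price 22.2993; hedge Δ=-0.7179, bond B=48.8629.
Root portfolio cost Δ·37+B reproduces V0=22.2993.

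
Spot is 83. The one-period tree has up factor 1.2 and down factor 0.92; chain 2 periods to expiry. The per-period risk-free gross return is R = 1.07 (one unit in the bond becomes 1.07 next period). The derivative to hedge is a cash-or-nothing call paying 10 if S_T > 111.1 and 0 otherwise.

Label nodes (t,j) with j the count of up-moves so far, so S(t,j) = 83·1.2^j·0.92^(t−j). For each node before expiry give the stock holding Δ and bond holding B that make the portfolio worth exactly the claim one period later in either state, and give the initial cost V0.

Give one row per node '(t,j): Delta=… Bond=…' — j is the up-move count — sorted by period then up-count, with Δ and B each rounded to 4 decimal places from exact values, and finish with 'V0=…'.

(0,0): Delta=0.2154 Bond=-15.3743
(1,0): Delta=0.0000 Bond=0.0000
(1,1): Delta=0.3586 Bond=-30.7076
V0=2.5067

The replicating-portfolio and risk-neutral prices coincide; use p* = (1.07−0.92)/(1.2−0.92) = 0.5357 for the latter.
Payoff layer (t=2): V(2,0)=0.0000, V(2,1)=0.0000, V(2,2)=10.0000
Node (1,0) S=76.3600: V=(p*·0.0000+(1−p*)·0.0000)/1.07=0.0000; Δ=(0.0000−0.0000)/(91.6320−70.2512)=0.0000; B=V−Δ·S=0.0000
Node (1,1) S=99.6000: V=(p*·10.0000+(1−p*)·0.0000)/1.07=5.0067; Δ=(10.0000−0.0000)/(119.5200−91.6320)=0.3586; B=V−Δ·S=-30.7076
Node (0,0) S=83.0000: V=(p*·5.0067+(1−p*)·0.0000)/1.07=2.5067; Δ=(5.0067−0.0000)/(99.6000−76.3600)=0.2154; B=V−Δ·S=-15.3743
Root portfolio cost Δ·83+B reproduces V0=2.5067.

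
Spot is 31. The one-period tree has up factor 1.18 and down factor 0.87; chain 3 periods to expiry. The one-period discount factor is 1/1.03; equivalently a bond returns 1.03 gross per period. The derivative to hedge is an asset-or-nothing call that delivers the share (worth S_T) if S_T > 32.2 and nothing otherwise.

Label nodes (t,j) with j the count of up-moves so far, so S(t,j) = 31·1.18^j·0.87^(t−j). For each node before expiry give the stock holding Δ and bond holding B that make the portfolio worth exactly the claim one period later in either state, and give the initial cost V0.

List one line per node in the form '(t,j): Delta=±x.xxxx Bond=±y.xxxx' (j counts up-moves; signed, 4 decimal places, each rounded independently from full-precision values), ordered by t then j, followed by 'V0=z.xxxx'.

(0,0): Delta=2.1894 Bond=-48.1736
(1,0): Delta=2.2507 Bond=-51.2727
(1,1): Delta=2.1470 Bond=-48.0682
(2,0): Delta=0.0000 Bond=0.0000
(2,1): Delta=3.8065 Bond=-102.3211
(2,2): Delta=1.0000 Bond=0.0000
V0=19.6980

Under the risk-neutral measure, an up-move has probability p* = (R−d)/(u−d) = 0.5161 and values discount at R = 1.03.
Payoff layer (t=3): V(3,0)=0.0000, V(3,1)=0.0000, V(3,2)=37.5530, V(3,3)=50.9340
  t=2,j=0: stock 23.4639 → up 27.6874 (V=0.0000), down 20.4136 (V=0.0000). Price 0.0000; hedge Δ=0.0000, bond B=0.0000.
  t=2,j=1: stock 31.8246 → up 37.5530 (V=37.5530), down 27.6874 (V=0.0000). Price 18.8177; hedge Δ=3.8065, bond B=-102.3211.
  t=2,j=2: stock 43.1644 → up 50.9340 (V=50.9340), down 37.5530 (V=37.5530). Price 43.1644; hedge Δ=1.0000, bond B=0.0000.
  t=1,j=0: stock 26.9700 → up 31.8246 (V=18.8177), down 23.4639 (V=0.0000). Price 9.4295; hedge Δ=2.2507, bond B=-51.2727.
  t=1,j=1: stock 36.5800 → up 43.1644 (V=43.1644), down 31.8246 (V=18.8177). Price 30.4696; hedge Δ=2.1470, bond B=-48.0682.
  t=0,j=0: stock 31.0000 → up 36.5800 (V=30.4696), down 26.9700 (V=9.4295). Price 19.6980; hedge Δ=2.1894, bond B=-48.1736.
Self-financing check: at every node Δ·S+B equals the discounted successor values.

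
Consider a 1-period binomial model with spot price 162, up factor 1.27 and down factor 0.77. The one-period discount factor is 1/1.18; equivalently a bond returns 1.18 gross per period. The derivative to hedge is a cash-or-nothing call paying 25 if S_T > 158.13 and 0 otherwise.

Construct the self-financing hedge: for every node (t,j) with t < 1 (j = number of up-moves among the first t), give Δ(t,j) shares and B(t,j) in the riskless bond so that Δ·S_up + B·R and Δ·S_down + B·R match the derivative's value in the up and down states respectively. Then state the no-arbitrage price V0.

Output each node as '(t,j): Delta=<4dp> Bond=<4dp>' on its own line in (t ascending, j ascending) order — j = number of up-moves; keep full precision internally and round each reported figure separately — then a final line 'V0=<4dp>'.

No-arbitrage ⇒ martingale measure with p* = (R−d)/(u−d) = 0.8200.
Terminal payoffs: V(1,0)=0.0000, V(1,1)=25.0000
(0,0): S=162.0000. Δ = (V_up−V_dn)/(S_up−S_dn) = (25.0000−0.0000)/(205.7400−124.7400) = 0.3086. V = [p*·25.0000 + (1−p*)·0.0000]/1.18 = 17.3729. B = V − Δ·S = -32.6271.
Root portfolio cost Δ·162+B reproduces V0=17.3729.

(0,0): Delta=0.3086 Bond=-32.6271
V0=17.3729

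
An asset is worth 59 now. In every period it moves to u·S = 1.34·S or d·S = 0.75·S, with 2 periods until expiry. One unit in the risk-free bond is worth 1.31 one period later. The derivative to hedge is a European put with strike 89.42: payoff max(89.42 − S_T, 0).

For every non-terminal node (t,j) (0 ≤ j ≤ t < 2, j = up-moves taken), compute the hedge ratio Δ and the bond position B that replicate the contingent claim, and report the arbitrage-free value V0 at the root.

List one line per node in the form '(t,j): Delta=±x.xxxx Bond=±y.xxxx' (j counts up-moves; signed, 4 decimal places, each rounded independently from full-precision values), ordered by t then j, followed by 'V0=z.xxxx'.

No-arbitrage ⇒ martingale measure with p* = (R−d)/(u−d) = 0.9492.
At expiry t=2: V(2,0)=56.2325, V(2,1)=30.1250, V(2,2)=0.0000
Node (1,0) S=44.2500: V=(p*·30.1250+(1−p*)·56.2325)/1.31=24.0095; Δ=(30.1250−56.2325)/(59.2950−33.1875)=-1.0000; B=V−Δ·S=68.2595
Node (1,1) S=79.0600: V=(p*·0.0000+(1−p*)·30.1250)/1.31=1.1693; Δ=(0.0000−30.1250)/(105.9404−59.2950)=-0.6458; B=V−Δ·S=52.2286
Node (0,0) S=59.0000: V=(p*·1.1693+(1−p*)·24.0095)/1.31=1.7791; Δ=(1.1693−24.0095)/(79.0600−44.2500)=-0.6561; B=V−Δ·S=40.4914
The time-0 hedge costs 1.7791, which is the no-arbitrage price.

(0,0): Delta=-0.6561 Bond=40.4914
(1,0): Delta=-1.0000 Bond=68.2595
(1,1): Delta=-0.6458 Bond=52.2286
V0=1.7791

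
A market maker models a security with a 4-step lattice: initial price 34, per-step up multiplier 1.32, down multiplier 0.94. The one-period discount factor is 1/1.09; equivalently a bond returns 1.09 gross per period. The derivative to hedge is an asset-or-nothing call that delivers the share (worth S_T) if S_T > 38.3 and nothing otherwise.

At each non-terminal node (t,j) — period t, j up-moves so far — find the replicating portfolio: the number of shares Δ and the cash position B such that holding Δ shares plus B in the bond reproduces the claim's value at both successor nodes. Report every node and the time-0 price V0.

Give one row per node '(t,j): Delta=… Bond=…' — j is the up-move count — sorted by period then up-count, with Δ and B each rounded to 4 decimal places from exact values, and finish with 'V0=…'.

The replicating-portfolio and risk-neutral prices coincide; use p* = (1.09−0.94)/(1.32−0.94) = 0.3947 for the latter.
Payoff layer (t=4): V(4,0)=0.0000, V(4,1)=0.0000, V(4,2)=52.3459, V(4,3)=73.5070, V(4,4)=103.2226
Node (3,0) S=28.2399: V=(p*·0.0000+(1−p*)·0.0000)/1.09=0.0000; Δ=(0.0000−0.0000)/(37.2766−26.5455)=0.0000; B=V−Δ·S=0.0000
Node (3,1) S=39.6560: V=(p*·52.3459+(1−p*)·0.0000)/1.09=18.9567; Δ=(52.3459−0.0000)/(52.3459−37.2766)=3.4737; B=V−Δ·S=-118.7956
Node (3,2) S=55.6871: V=(p*·73.5070+(1−p*)·52.3459)/1.09=55.6871; Δ=(73.5070−52.3459)/(73.5070−52.3459)=1.0000; B=V−Δ·S=0.0000
Node (3,3) S=78.1989: V=(p*·103.2226+(1−p*)·73.5070)/1.09=78.1989; Δ=(103.2226−73.5070)/(103.2226−73.5070)=1.0000; B=V−Δ·S=0.0000
Node (2,0) S=30.0424: V=(p*·18.9567+(1−p*)·0.0000)/1.09=6.8651; Δ=(18.9567−0.0000)/(39.6560−28.2399)=1.6605; B=V−Δ·S=-43.0211
Node (2,1) S=42.1872: V=(p*·55.6871+(1−p*)·18.9567)/1.09=30.6932; Δ=(55.6871−18.9567)/(55.6871−39.6560)=2.2912; B=V−Δ·S=-65.9657
Node (2,2) S=59.2416: V=(p*·78.1989+(1−p*)·55.6871)/1.09=59.2416; Δ=(78.1989−55.6871)/(78.1989−55.6871)=1.0000; B=V−Δ·S=0.0000
Node (1,0) S=31.9600: V=(p*·30.6932+(1−p*)·6.8651)/1.09=14.9274; Δ=(30.6932−6.8651)/(42.1872−30.0424)=1.9620; B=V−Δ·S=-47.7781
Node (1,1) S=44.8800: V=(p*·59.2416+(1−p*)·30.6932)/1.09=38.4975; Δ=(59.2416−30.6932)/(59.2416−42.1872)=1.6740; B=V−Δ·S=-36.6299
Node (0,0) S=34.0000: V=(p*·38.4975+(1−p*)·14.9274)/1.09=22.2307; Δ=(38.4975−14.9274)/(44.8800−31.9600)=1.8243; B=V−Δ·S=-39.7959
Each (Δ,B) replicates both successor values, so the strategy is self-financing and V0 is arbitrage-free.

(0,0): Delta=1.8243 Bond=-39.7959
(1,0): Delta=1.9620 Bond=-47.7781
(1,1): Delta=1.6740 Bond=-36.6299
(2,0): Delta=1.6605 Bond=-43.0211
(2,1): Delta=2.2912 Bond=-65.9657
(2,2): Delta=1.0000 Bond=0.0000
(3,0): Delta=0.0000 Bond=0.0000
(3,1): Delta=3.4737 Bond=-118.7956
(3,2): Delta=1.0000 Bond=0.0000
(3,3): Delta=1.0000 Bond=0.0000
V0=22.2307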